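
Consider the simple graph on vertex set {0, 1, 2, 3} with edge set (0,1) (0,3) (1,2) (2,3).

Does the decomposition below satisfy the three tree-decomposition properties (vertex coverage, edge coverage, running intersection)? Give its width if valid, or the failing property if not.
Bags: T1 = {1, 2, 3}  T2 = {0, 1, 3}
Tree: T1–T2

Yes; width 2.

Vertex coverage: the bags together contain {0, 1, 2, 3}, the full vertex set. Edge coverage: each edge of G has both endpoints in at least one bag. Running intersection: for every vertex, the bags containing it form a connected subtree. All three properties hold, so this is a valid tree decomposition of width max|bag| − 1 = 2, and hence tw(G) ≤ 2.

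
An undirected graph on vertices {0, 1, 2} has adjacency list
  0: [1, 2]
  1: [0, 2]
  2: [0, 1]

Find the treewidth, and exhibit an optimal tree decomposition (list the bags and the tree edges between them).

Treewidth 2.
One optimal decomposition is:
Bags: B1 = {0, 1, 2}
Tree: (single bag)

With just one bag of size 3, the width is 3 − 1 = 2, so tw(G) ≤ 2. On the other hand G contains the 3-clique {0, 1, 2}. A clique must lie in a single bag of any decomposition, so no decomposition can have width below 2. The upper and lower bounds meet at 2, so that is the treewidth.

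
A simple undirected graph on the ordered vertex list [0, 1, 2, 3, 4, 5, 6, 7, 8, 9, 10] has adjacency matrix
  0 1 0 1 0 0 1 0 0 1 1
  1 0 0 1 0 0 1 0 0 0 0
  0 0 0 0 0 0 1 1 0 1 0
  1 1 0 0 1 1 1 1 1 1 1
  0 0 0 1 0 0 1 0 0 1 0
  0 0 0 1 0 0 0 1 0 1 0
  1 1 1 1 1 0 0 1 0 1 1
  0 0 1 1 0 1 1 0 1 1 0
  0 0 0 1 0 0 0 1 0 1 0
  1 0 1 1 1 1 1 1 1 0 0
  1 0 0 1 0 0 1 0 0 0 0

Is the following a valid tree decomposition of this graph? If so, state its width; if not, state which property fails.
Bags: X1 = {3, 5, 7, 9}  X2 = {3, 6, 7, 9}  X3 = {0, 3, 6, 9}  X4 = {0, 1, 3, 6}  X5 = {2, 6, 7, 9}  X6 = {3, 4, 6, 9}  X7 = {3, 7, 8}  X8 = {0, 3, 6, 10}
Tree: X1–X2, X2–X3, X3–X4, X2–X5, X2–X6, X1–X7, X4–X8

No — edge (9,8) lies in no bag.

A tree decomposition must satisfy three properties: every vertex lies in some bag; for every edge, both endpoints lie together in some bag; and for every vertex, the bags containing it form a connected subtree. Here edge (9,8) lies in no bag, so the decomposition is invalid.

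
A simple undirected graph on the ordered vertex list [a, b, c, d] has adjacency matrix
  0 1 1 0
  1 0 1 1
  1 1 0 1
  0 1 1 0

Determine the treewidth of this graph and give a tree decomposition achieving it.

Treewidth 2.
One optimal decomposition is:
Bags: B1 = {a, b, c}  B2 = {b, c, d}
Tree: B1–B2

Each bag holds 3 vertices, so the decomposition has width 2, which upper-bounds the treewidth. Conversely, {b, c, d} is a clique of size 3, and the vertices of any clique must share a bag in every tree decomposition; so some bag has ≥ 3 vertices and tw(G) ≥ 2. The upper and lower bounds meet at 2, so that is the treewidth.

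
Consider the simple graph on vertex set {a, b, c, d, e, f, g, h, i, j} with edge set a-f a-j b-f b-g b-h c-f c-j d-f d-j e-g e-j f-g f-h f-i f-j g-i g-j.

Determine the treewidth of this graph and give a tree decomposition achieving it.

Treewidth 2.
One optimal decomposition is:
Bags: B1 = {e, g, j}  B2 = {f, g, j}  B3 = {a, f, j}  B4 = {f, g, i}  B5 = {d, f, j}  B6 = {b, f, g}  B7 = {b, f, h}  B8 = {c, f, j}
Tree: B1–B2, B2–B3, B2–B4, B2–B5, B2–B6, B6–B7, B5–B8

The largest bag has 3 vertices, giving width 2; this decomposition certifies tw(G) ≤ 2. Conversely, {e, g, j} is a clique of size 3, and the vertices of any clique must share a bag in every tree decomposition; so some bag has ≥ 3 vertices and tw(G) ≥ 2. Hence tw(G) = 2 exactly.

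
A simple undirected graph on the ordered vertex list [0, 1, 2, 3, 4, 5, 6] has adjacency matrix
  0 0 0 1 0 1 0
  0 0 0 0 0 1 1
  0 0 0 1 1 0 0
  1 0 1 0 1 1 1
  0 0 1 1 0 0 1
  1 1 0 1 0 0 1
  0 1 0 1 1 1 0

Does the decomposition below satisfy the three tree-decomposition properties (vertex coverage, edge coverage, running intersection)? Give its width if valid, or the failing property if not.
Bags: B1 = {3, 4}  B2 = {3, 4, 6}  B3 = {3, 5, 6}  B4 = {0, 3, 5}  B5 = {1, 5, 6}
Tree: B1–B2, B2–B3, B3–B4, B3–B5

No — vertex 2 appears in no bag.

A tree decomposition must satisfy three properties: every vertex lies in some bag; for every edge, both endpoints lie together in some bag; and for every vertex, the bags containing it form a connected subtree. Here vertex 2 appears in no bag, so the decomposition is invalid.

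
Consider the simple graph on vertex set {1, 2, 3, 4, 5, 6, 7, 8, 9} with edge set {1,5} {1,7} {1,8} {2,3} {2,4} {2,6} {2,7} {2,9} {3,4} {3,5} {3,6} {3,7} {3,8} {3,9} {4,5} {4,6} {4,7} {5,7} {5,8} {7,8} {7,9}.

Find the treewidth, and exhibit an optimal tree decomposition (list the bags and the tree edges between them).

Treewidth 3.
Bags: B1 = {2, 3, 4, 6}  B2 = {2, 3, 4, 7}  B3 = {3, 4, 5, 7}  B4 = {2, 3, 7, 9}  B5 = {3, 5, 7, 8}  B6 = {1, 5, 7, 8}
Tree: B1–B2, B2–B3, B2–B4, B3–B5, B5–B6

Each bag holds 4 vertices, so the decomposition has width 3, which upper-bounds the treewidth. On the other hand G contains the 4-clique {1, 5, 7, 8}. A clique must lie in a single bag of any decomposition, so no decomposition can have width below 3. Therefore the treewidth is 3.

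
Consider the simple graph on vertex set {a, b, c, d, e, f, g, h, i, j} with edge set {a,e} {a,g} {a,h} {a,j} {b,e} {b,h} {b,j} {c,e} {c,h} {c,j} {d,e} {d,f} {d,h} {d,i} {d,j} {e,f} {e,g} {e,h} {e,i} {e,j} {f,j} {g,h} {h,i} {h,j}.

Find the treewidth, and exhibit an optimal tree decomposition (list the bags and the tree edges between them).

Treewidth 3.
Bags: B1 = {a, e, h, j}  B2 = {d, e, h, j}  B3 = {d, e, h, i}  B4 = {c, e, h, j}  B5 = {d, e, f, j}  B6 = {b, e, h, j}  B7 = {a, e, g, h}
Tree: B1–B2, B2–B3, B1–B4, B2–B5, B2–B6, B1–B7

Every bag has size at most 4, so the width is 4 − 1 = 3 and tw(G) ≤ 3. On the other hand G contains the 4-clique {a, e, g, h}. A clique must lie in a single bag of any decomposition, so no decomposition can have width below 3. Hence tw(G) = 3 exactly.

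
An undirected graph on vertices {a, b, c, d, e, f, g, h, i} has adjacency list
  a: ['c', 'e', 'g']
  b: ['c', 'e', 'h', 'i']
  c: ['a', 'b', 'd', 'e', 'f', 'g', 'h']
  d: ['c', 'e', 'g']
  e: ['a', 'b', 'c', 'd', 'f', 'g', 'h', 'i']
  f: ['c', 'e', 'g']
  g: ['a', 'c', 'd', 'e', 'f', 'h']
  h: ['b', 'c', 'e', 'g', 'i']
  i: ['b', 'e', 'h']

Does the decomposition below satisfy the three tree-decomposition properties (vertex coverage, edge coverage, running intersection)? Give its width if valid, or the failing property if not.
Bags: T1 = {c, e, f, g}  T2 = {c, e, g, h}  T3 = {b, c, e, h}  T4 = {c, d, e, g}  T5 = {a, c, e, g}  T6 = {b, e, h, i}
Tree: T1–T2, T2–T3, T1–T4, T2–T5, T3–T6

Vertex coverage: the bags together contain {a, b, c, d, e, f, g, h, i}, the full vertex set. Edge coverage: each edge of G has both endpoints in at least one bag. Running intersection: for every vertex, the bags containing it form a connected subtree. All three properties hold, so this is a valid tree decomposition of width max|bag| − 1 = 3, and hence tw(G) ≤ 3.

Yes; width 3.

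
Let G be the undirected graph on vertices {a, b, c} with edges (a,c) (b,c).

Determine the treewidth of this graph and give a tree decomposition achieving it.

Each bag holds 2 vertices, so the decomposition has width 1, which upper-bounds the treewidth. Any graph with an edge has treewidth ≥ 1, and G has the edge c–b. Combining the bounds, tw(G) = 1.

Treewidth 1.
One such decomposition:
Bags: B1 = {b, c}  B2 = {a, c}
Tree: B1–B2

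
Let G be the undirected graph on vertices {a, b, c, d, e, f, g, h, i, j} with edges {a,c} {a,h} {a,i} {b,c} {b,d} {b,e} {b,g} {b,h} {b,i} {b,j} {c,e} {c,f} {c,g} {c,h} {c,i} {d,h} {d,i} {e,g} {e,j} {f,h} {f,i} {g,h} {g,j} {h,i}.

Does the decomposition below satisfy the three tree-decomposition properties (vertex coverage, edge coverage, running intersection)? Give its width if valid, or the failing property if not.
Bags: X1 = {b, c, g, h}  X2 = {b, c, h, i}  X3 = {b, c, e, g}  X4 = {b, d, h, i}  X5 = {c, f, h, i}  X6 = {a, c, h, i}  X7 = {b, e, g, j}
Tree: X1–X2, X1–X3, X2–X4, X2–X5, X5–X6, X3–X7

Yes; width 3.

Vertex coverage: the bags together contain {a, b, c, d, e, f, g, h, i, j}, the full vertex set. Edge coverage: each edge of G has both endpoints in at least one bag. Running intersection: for every vertex, the bags containing it form a connected subtree. All three properties hold, so this is a valid tree decomposition of width max|bag| − 1 = 3, and hence tw(G) ≤ 3.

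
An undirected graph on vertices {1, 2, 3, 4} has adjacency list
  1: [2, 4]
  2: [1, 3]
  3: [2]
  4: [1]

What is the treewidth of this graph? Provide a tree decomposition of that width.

Treewidth 1.
One such decomposition:
Bags: B1 = {2, 3}  B2 = {1, 2}  B3 = {1, 4}
Tree: B1–B2, B2–B3

The largest bag has 2 vertices, giving width 1; this decomposition certifies tw(G) ≤ 1. Since G has at least one edge (e.g. 3–2), it is not an edgeless graph, so tw(G) ≥ 1. The upper and lower bounds meet at 1, so that is the treewidth.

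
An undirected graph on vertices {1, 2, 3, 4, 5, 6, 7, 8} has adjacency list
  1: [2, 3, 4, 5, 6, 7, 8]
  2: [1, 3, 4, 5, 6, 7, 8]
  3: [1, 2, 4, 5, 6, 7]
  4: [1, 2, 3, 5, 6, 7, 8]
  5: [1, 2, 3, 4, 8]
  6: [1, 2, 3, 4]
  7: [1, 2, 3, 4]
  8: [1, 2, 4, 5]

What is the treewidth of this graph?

4

A width-4 tree decomposition is:
Bags: B1 = {1, 2, 3, 4, 5}  B2 = {1, 2, 4, 5, 8}  B3 = {1, 2, 3, 4, 7}  B4 = {1, 2, 3, 4, 6}
Tree: B1–B2, B1–B3, B3–B4
Every bag has size at most 5, so the width is 5 − 1 = 4 and tw(G) ≤ 4. For the lower bound, the 5 vertices {1, 2, 4, 5, 8} are pairwise adjacent, and any tree decomposition puts a clique entirely inside one bag — forcing width ≥ 4. Therefore the treewidth is 4.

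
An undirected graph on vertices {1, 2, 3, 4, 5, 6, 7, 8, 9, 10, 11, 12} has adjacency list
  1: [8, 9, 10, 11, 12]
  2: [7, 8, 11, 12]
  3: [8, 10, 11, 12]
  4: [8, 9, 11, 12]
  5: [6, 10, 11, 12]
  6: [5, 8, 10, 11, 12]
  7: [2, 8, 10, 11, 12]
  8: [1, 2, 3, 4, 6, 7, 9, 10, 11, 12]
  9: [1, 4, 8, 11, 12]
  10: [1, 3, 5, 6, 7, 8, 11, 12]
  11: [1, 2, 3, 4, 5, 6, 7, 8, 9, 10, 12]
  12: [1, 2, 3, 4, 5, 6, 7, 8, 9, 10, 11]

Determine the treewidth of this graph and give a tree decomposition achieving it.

Treewidth 4.
One such decomposition:
Bags: B1 = {1, 8, 10, 11, 12}  B2 = {3, 8, 10, 11, 12}  B3 = {7, 8, 10, 11, 12}  B4 = {1, 8, 9, 11, 12}  B5 = {2, 7, 8, 11, 12}  B6 = {4, 8, 9, 11, 12}  B7 = {6, 8, 10, 11, 12}  B8 = {5, 6, 10, 11, 12}
Tree: B1–B2, B2–B3, B1–B4, B3–B5, B4–B6, B1–B7, B7–B8

The largest bag has 5 vertices, giving width 4; this decomposition certifies tw(G) ≤ 4. Conversely, {1, 8, 9, 11, 12} is a clique of size 5, and the vertices of any clique must share a bag in every tree decomposition; so some bag has ≥ 5 vertices and tw(G) ≥ 4. Combining the bounds, tw(G) = 4.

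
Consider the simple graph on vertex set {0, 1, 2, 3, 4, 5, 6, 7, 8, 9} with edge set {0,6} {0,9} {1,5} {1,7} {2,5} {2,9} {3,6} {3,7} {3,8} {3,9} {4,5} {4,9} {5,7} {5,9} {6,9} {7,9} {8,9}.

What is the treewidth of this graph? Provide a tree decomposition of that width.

The largest bag has 3 vertices, giving width 2; this decomposition certifies tw(G) ≤ 2. For the lower bound, the 3 vertices {1, 5, 7} are pairwise adjacent, and any tree decomposition puts a clique entirely inside one bag — forcing width ≥ 2. Hence tw(G) = 2 exactly.

Treewidth 2.
One such decomposition:
Bags: B1 = {5, 7, 9}  B2 = {2, 5, 9}  B3 = {3, 7, 9}  B4 = {3, 6, 9}  B5 = {0, 6, 9}  B6 = {3, 8, 9}  B7 = {1, 5, 7}  B8 = {4, 5, 9}
Tree: B1–B2, B1–B3, B3–B4, B4–B5, B4–B6, B1–B7, B1–B8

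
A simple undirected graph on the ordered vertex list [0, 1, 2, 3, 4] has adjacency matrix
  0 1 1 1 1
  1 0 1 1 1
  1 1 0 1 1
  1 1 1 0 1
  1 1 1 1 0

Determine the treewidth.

4

A width-4 tree decomposition is:
Bags: B1 = {0, 1, 2, 3, 4}
Tree: (single bag)
With just one bag of size 5, the width is 5 − 1 = 4, so tw(G) ≤ 4. Conversely, {0, 1, 2, 3, 4} is a clique of size 5, and the vertices of any clique must share a bag in every tree decomposition; so some bag has ≥ 5 vertices and tw(G) ≥ 4. The upper and lower bounds meet at 4, so that is the treewidth.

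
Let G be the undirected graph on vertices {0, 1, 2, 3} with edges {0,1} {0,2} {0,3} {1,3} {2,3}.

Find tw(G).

2

A width-2 tree decomposition is:
Bags: B1 = {0, 2, 3}  B2 = {0, 1, 3}
Tree: B1–B2
Every bag has size at most 3, so the width is 3 − 1 = 2 and tw(G) ≤ 2. Conversely, {0, 1, 3} is a clique of size 3, and the vertices of any clique must share a bag in every tree decomposition; so some bag has ≥ 3 vertices and tw(G) ≥ 2. Hence tw(G) = 2 exactly.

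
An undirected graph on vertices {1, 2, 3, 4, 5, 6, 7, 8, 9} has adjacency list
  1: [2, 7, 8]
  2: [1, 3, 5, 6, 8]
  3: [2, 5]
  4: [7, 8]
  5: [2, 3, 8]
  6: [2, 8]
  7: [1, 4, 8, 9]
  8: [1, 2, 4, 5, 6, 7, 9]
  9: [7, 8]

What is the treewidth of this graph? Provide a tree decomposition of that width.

Treewidth 2.
One such decomposition:
Bags: B1 = {1, 7, 8}  B2 = {1, 2, 8}  B3 = {7, 8, 9}  B4 = {2, 5, 8}  B5 = {2, 3, 5}  B6 = {2, 6, 8}  B7 = {4, 7, 8}
Tree: B1–B2, B1–B3, B2–B4, B4–B5, B4–B6, B1–B7

Every bag has size at most 3, so the width is 3 − 1 = 2 and tw(G) ≤ 2. For the lower bound, the 3 vertices {7, 8, 9} are pairwise adjacent, and any tree decomposition puts a clique entirely inside one bag — forcing width ≥ 2. Therefore the treewidth is 2.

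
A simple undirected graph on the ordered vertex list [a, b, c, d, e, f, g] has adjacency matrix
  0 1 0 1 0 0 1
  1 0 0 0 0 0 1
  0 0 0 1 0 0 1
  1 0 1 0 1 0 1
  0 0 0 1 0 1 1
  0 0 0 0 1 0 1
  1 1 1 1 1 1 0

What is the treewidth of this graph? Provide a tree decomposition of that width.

Each bag holds 3 vertices, so the decomposition has width 2, which upper-bounds the treewidth. For the lower bound, the 3 vertices {d, e, g} are pairwise adjacent, and any tree decomposition puts a clique entirely inside one bag — forcing width ≥ 2. Combining the bounds, tw(G) = 2.

Treewidth 2.
One optimal decomposition is:
Bags: B1 = {a, d, g}  B2 = {d, e, g}  B3 = {c, d, g}  B4 = {e, f, g}  B5 = {a, b, g}
Tree: B1–B2, B2–B3, B2–B4, B1–B5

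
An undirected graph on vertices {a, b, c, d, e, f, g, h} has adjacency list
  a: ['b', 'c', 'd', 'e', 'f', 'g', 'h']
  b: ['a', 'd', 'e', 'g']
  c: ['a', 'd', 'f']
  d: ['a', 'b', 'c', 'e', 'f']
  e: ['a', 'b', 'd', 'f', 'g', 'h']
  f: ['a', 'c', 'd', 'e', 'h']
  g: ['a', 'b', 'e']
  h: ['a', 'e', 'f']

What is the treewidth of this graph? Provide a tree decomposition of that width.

Treewidth 3.
One such decomposition:
Bags: B1 = {a, d, e, f}  B2 = {a, c, d, f}  B3 = {a, b, d, e}  B4 = {a, e, f, h}  B5 = {a, b, e, g}
Tree: B1–B2, B1–B3, B1–B4, B3–B5

The largest bag has 4 vertices, giving width 3; this decomposition certifies tw(G) ≤ 3. Conversely, {a, d, e, f} is a clique of size 4, and the vertices of any clique must share a bag in every tree decomposition; so some bag has ≥ 4 vertices and tw(G) ≥ 3. The upper and lower bounds meet at 3, so that is the treewidth.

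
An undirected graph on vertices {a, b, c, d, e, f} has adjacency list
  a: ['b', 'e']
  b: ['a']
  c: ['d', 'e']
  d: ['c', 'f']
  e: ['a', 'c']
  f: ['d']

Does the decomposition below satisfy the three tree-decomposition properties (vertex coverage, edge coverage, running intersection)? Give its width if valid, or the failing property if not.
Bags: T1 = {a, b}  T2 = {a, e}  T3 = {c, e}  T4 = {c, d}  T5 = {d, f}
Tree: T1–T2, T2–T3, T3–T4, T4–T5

Yes; width 1.

Every vertex of G appears in some bag (union = {a, b, c, d, e, f}); every edge is covered by a bag; and for each vertex v the set of bags containing v is connected in the bag tree. The decomposition is therefore valid. The largest bag has 2 vertices, so the width is 1.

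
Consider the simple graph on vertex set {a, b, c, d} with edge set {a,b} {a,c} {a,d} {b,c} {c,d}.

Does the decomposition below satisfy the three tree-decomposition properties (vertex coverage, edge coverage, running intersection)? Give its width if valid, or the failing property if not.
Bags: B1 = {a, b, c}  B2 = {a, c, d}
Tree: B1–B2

Checking the three conditions: (i) the bags cover all of {a, b, c, d}; (ii) for each edge, some bag contains both endpoints; (iii) the bags containing any fixed vertex form a subtree. All hold, so the decomposition is valid with width 3 − 1 = 2.

Yes; width 2.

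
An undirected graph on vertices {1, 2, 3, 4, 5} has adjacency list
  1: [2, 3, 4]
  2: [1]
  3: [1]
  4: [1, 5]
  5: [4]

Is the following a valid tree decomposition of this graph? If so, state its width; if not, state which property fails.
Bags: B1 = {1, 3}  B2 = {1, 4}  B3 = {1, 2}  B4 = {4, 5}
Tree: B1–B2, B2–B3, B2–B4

Checking the three conditions: (i) the bags cover all of {1, 2, 3, 4, 5}; (ii) for each edge, some bag contains both endpoints; (iii) the bags containing any fixed vertex form a subtree. All hold, so the decomposition is valid with width 2 − 1 = 1.

Yes; width 1.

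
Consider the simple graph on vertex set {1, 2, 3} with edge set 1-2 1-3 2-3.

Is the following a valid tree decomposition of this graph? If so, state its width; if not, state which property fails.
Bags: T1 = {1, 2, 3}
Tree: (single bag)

Checking the three conditions: (i) the bags cover all of {1, 2, 3}; (ii) for each edge, some bag contains both endpoints; (iii) the bags containing any fixed vertex form a subtree. All hold, so the decomposition is valid with width 3 − 1 = 2.

Yes; width 2.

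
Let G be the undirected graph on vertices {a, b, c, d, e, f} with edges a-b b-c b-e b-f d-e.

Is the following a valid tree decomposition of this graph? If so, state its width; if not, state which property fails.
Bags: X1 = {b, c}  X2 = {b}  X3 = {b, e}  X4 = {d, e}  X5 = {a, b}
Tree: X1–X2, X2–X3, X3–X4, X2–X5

A tree decomposition must satisfy three properties: every vertex lies in some bag; for every edge, both endpoints lie together in some bag; and for every vertex, the bags containing it form a connected subtree. Here vertex f appears in no bag, so the decomposition is invalid.

No — vertex f appears in no bag.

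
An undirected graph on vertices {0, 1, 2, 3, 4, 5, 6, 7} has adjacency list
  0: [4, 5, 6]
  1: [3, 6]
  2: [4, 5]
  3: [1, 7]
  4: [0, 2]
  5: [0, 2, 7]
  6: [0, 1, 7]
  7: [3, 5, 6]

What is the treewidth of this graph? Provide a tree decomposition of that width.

Each bag holds 3 vertices, so the decomposition has width 2, which upper-bounds the treewidth. The edges 2–4–0–5–2 form a cycle, so G is not a tree and its treewidth is at least 2. The upper and lower bounds meet at 2, so that is the treewidth.

Treewidth 2.
One optimal decomposition is:
Bags: B1 = {2, 4, 5}  B2 = {0, 4, 5}  B3 = {0, 5, 7}  B4 = {0, 6, 7}  B5 = {3, 6, 7}  B6 = {1, 3, 6}
Tree: B1–B2, B2–B3, B3–B4, B4–B5, B5–B6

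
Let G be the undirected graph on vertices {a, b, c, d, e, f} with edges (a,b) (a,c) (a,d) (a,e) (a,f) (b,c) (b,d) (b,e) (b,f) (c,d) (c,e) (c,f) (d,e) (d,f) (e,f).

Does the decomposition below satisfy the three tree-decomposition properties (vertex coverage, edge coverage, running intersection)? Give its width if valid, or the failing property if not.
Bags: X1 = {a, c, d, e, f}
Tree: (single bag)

No — vertex b appears in no bag.

A tree decomposition must satisfy three properties: every vertex lies in some bag; for every edge, both endpoints lie together in some bag; and for every vertex, the bags containing it form a connected subtree. Here vertex b appears in no bag, so the decomposition is invalid.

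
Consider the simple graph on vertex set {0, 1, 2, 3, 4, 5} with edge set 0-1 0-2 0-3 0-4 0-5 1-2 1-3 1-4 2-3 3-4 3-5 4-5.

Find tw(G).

3

A width-3 tree decomposition is:
Bags: B1 = {0, 1, 2, 3}  B2 = {0, 1, 3, 4}  B3 = {0, 3, 4, 5}
Tree: B1–B2, B2–B3
Each bag holds 4 vertices, so the decomposition has width 3, which upper-bounds the treewidth. For the lower bound, the 4 vertices {0, 1, 2, 3} are pairwise adjacent, and any tree decomposition puts a clique entirely inside one bag — forcing width ≥ 3. Combining the bounds, tw(G) = 3.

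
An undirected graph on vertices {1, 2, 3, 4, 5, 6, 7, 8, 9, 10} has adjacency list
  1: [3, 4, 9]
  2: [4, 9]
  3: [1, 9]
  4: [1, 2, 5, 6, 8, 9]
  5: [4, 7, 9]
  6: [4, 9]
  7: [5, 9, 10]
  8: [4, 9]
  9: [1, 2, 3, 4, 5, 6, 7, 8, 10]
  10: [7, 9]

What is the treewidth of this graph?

A width-2 tree decomposition is:
Bags: B1 = {1, 4, 9}  B2 = {4, 8, 9}  B3 = {4, 6, 9}  B4 = {4, 5, 9}  B5 = {1, 3, 9}  B6 = {5, 7, 9}  B7 = {7, 9, 10}  B8 = {2, 4, 9}
Tree: B1–B2, B2–B3, B1–B4, B1–B5, B4–B6, B6–B7, B4–B8
Each bag holds 3 vertices, so the decomposition has width 2, which upper-bounds the treewidth. For the lower bound, the 3 vertices {7, 9, 10} are pairwise adjacent, and any tree decomposition puts a clique entirely inside one bag — forcing width ≥ 2. Therefore the treewidth is 2.

2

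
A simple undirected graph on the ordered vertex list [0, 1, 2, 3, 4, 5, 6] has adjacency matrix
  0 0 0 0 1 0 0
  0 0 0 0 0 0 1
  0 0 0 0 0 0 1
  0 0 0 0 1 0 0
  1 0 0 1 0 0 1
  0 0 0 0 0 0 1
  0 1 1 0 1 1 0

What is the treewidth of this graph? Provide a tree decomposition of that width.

Every bag has size at most 2, so the width is 2 − 1 = 1 and tw(G) ≤ 1. Since G has at least one edge (e.g. 4–6), it is not an edgeless graph, so tw(G) ≥ 1. Combining the bounds, tw(G) = 1.

Treewidth 1.
One optimal decomposition is:
Bags: B1 = {4, 6}  B2 = {3, 4}  B3 = {0, 4}  B4 = {5, 6}  B5 = {2, 6}  B6 = {1, 6}
Tree: B1–B2, B2–B3, B1–B4, B1–B5, B5–B6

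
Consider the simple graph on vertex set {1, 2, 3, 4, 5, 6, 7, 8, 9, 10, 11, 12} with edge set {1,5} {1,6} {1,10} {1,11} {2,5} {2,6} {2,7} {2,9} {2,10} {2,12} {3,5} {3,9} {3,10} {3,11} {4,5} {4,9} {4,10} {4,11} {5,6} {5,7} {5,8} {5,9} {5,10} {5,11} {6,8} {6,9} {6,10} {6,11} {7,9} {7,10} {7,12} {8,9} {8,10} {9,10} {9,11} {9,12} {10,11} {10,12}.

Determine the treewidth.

4

A width-4 tree decomposition is:
Bags: B1 = {5, 6, 9, 10, 11}  B2 = {2, 5, 6, 9, 10}  B3 = {2, 5, 7, 9, 10}  B4 = {4, 5, 9, 10, 11}  B5 = {5, 6, 8, 9, 10}  B6 = {1, 5, 6, 10, 11}  B7 = {3, 5, 9, 10, 11}  B8 = {2, 7, 9, 10, 12}
Tree: B1–B2, B2–B3, B1–B4, B1–B5, B1–B6, B1–B7, B3–B8
Each bag holds 5 vertices, so the decomposition has width 4, which upper-bounds the treewidth. Conversely, {2, 7, 9, 10, 12} is a clique of size 5, and the vertices of any clique must share a bag in every tree decomposition; so some bag has ≥ 5 vertices and tw(G) ≥ 4. The upper and lower bounds meet at 4, so that is the treewidth.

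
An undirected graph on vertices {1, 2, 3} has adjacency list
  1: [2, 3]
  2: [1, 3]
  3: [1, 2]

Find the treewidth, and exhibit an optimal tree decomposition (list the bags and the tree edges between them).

With just one bag of size 3, the width is 3 − 1 = 2, so tw(G) ≤ 2. Conversely, {1, 2, 3} is a clique of size 3, and the vertices of any clique must share a bag in every tree decomposition; so some bag has ≥ 3 vertices and tw(G) ≥ 2. Combining the bounds, tw(G) = 2.

Treewidth 2.
One optimal decomposition is:
Bags: B1 = {1, 2, 3}
Tree: (single bag)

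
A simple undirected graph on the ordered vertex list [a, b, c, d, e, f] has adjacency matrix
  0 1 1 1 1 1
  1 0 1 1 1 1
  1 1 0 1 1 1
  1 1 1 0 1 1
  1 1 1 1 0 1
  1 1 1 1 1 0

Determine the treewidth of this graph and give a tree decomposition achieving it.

With just one bag of size 6, the width is 6 − 1 = 5, so tw(G) ≤ 5. On the other hand G contains the 6-clique {a, b, c, d, e, f}. A clique must lie in a single bag of any decomposition, so no decomposition can have width below 5. Hence tw(G) = 5 exactly.

Treewidth 5.
One such decomposition:
Bags: B1 = {a, b, c, d, e, f}
Tree: (single bag)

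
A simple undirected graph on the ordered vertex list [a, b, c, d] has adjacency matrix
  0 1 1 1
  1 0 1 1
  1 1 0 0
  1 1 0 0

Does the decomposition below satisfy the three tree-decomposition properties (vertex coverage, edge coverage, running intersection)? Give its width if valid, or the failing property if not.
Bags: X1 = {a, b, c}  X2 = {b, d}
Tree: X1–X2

No — edge (a,d) lies in no bag.

A tree decomposition must satisfy three properties: every vertex lies in some bag; for every edge, both endpoints lie together in some bag; and for every vertex, the bags containing it form a connected subtree. Here edge (a,d) lies in no bag, so the decomposition is invalid.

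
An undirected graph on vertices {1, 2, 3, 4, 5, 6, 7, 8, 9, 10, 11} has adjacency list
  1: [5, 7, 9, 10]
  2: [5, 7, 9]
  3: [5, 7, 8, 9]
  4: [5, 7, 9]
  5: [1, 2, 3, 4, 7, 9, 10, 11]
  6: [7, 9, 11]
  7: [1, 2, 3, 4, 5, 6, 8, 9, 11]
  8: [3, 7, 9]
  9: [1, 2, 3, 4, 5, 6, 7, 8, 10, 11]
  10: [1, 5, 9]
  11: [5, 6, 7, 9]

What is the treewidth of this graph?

3

A width-3 tree decomposition is:
Bags: B1 = {3, 5, 7, 9}  B2 = {4, 5, 7, 9}  B3 = {1, 5, 7, 9}  B4 = {3, 7, 8, 9}  B5 = {5, 7, 9, 11}  B6 = {1, 5, 9, 10}  B7 = {2, 5, 7, 9}  B8 = {6, 7, 9, 11}
Tree: B1–B2, B2–B3, B1–B4, B2–B5, B3–B6, B5–B7, B5–B8
The largest bag has 4 vertices, giving width 3; this decomposition certifies tw(G) ≤ 3. Conversely, {1, 5, 9, 10} is a clique of size 4, and the vertices of any clique must share a bag in every tree decomposition; so some bag has ≥ 4 vertices and tw(G) ≥ 3. Hence tw(G) = 3 exactly.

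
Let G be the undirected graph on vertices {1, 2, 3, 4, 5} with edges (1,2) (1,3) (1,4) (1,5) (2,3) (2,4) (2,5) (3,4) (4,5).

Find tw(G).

3

A width-3 tree decomposition is:
Bags: B1 = {1, 2, 4, 5}  B2 = {1, 2, 3, 4}
Tree: B1–B2
Every bag has size at most 4, so the width is 4 − 1 = 3 and tw(G) ≤ 3. For the lower bound, the 4 vertices {1, 2, 3, 4} are pairwise adjacent, and any tree decomposition puts a clique entirely inside one bag — forcing width ≥ 3. Hence tw(G) = 3 exactly.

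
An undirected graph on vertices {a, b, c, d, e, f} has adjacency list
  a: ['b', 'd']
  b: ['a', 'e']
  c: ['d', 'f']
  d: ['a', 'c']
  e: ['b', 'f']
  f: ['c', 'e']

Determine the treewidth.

A width-2 tree decomposition is:
Bags: B1 = {a, c, d}  B2 = {a, c, f}  B3 = {a, e, f}  B4 = {a, b, e}
Tree: B1–B2, B2–B3, B3–B4
Every bag has size at most 3, so the width is 3 − 1 = 2 and tw(G) ≤ 2. The edges a–d–c–f–e–b–a form a cycle, so G is not a tree and its treewidth is at least 2. The upper and lower bounds meet at 2, so that is the treewidth.

2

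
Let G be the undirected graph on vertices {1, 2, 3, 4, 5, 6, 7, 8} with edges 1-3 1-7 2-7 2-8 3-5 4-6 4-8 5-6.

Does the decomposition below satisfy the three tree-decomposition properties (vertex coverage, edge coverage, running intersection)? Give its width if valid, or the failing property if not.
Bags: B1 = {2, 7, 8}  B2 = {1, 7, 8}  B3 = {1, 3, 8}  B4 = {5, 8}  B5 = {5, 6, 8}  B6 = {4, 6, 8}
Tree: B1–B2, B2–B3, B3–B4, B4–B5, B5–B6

No — edge (3,5) lies in no bag.

A tree decomposition must satisfy three properties: every vertex lies in some bag; for every edge, both endpoints lie together in some bag; and for every vertex, the bags containing it form a connected subtree. Here edge (3,5) lies in no bag, so the decomposition is invalid.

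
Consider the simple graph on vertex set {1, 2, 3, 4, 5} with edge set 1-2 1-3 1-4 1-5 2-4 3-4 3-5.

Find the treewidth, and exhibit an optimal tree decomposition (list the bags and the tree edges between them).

Every bag has size at most 3, so the width is 3 − 1 = 2 and tw(G) ≤ 2. On the other hand G contains the 3-clique {1, 2, 4}. A clique must lie in a single bag of any decomposition, so no decomposition can have width below 2. Hence tw(G) = 2 exactly.

Treewidth 2.
One optimal decomposition is:
Bags: B1 = {1, 3, 4}  B2 = {1, 2, 4}  B3 = {1, 3, 5}
Tree: B1–B2, B1–B3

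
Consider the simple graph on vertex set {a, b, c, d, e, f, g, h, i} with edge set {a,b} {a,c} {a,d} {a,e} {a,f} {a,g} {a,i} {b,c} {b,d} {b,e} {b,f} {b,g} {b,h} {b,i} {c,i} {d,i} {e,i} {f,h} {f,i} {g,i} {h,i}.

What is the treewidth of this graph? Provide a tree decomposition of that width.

Treewidth 3.
One such decomposition:
Bags: B1 = {a, b, e, i}  B2 = {a, b, f, i}  B3 = {a, b, g, i}  B4 = {a, b, c, i}  B5 = {b, f, h, i}  B6 = {a, b, d, i}
Tree: B1–B2, B2–B3, B1–B4, B2–B5, B2–B6

The largest bag has 4 vertices, giving width 3; this decomposition certifies tw(G) ≤ 3. For the lower bound, the 4 vertices {b, f, h, i} are pairwise adjacent, and any tree decomposition puts a clique entirely inside one bag — forcing width ≥ 3. Combining the bounds, tw(G) = 3.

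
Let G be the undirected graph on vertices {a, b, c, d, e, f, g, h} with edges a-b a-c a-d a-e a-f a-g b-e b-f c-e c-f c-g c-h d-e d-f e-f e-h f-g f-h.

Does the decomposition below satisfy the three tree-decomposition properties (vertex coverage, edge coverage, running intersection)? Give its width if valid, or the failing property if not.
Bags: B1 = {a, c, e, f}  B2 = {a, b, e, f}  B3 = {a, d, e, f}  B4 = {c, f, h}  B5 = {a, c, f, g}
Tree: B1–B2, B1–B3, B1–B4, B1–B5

A tree decomposition must satisfy three properties: every vertex lies in some bag; for every edge, both endpoints lie together in some bag; and for every vertex, the bags containing it form a connected subtree. Here edge (e,h) lies in no bag, so the decomposition is invalid.

No — edge (e,h) lies in no bag.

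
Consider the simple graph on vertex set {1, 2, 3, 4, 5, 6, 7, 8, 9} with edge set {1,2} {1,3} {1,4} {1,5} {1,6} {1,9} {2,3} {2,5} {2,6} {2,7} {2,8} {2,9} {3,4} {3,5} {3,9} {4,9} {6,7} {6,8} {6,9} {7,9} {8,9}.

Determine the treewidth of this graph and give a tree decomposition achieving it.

Treewidth 3.
One such decomposition:
Bags: B1 = {1, 2, 6, 9}  B2 = {1, 2, 3, 9}  B3 = {1, 3, 4, 9}  B4 = {2, 6, 7, 9}  B5 = {1, 2, 3, 5}  B6 = {2, 6, 8, 9}
Tree: B1–B2, B2–B3, B1–B4, B2–B5, B4–B6

The largest bag has 4 vertices, giving width 3; this decomposition certifies tw(G) ≤ 3. For the lower bound, the 4 vertices {1, 2, 3, 9} are pairwise adjacent, and any tree decomposition puts a clique entirely inside one bag — forcing width ≥ 3. The upper and lower bounds meet at 3, so that is the treewidth.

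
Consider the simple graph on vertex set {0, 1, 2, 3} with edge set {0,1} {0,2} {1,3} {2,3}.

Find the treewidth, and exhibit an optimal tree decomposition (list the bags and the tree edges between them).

Treewidth 2.
One optimal decomposition is:
Bags: B1 = {0, 1, 3}  B2 = {0, 2, 3}
Tree: B1–B2

Every bag has size at most 3, so the width is 3 − 1 = 2 and tw(G) ≤ 2. For the lower bound, G contains the cycle 0–1–3–2–0, so G is not a forest; only forests have treewidth ≤ 1, hence tw(G) ≥ 2. Hence tw(G) = 2 exactly.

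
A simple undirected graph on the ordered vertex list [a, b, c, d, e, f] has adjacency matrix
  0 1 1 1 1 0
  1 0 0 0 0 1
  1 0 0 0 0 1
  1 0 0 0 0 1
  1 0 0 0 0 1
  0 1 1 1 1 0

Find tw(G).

A width-2 tree decomposition is:
Bags: B1 = {a, d, f}  B2 = {a, e, f}  B3 = {a, c, f}  B4 = {a, b, f}
Tree: B1–B2, B2–B3, B3–B4
The largest bag has 3 vertices, giving width 2; this decomposition certifies tw(G) ≤ 2. The edges d–a–e–f–d form a cycle, so G is not a tree and its treewidth is at least 2. Combining the bounds, tw(G) = 2.

2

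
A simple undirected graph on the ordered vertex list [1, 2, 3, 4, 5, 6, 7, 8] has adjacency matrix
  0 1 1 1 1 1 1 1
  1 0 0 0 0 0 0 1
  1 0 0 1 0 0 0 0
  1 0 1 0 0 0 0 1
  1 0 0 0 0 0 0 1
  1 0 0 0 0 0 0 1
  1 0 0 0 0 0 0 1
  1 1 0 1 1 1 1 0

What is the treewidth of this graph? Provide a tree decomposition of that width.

Each bag holds 3 vertices, so the decomposition has width 2, which upper-bounds the treewidth. On the other hand G contains the 3-clique {1, 2, 8}. A clique must lie in a single bag of any decomposition, so no decomposition can have width below 2. Therefore the treewidth is 2.

Treewidth 2.
One optimal decomposition is:
Bags: B1 = {1, 7, 8}  B2 = {1, 6, 8}  B3 = {1, 2, 8}  B4 = {1, 5, 8}  B5 = {1, 4, 8}  B6 = {1, 3, 4}
Tree: B1–B2, B2–B3, B2–B4, B3–B5, B5–B6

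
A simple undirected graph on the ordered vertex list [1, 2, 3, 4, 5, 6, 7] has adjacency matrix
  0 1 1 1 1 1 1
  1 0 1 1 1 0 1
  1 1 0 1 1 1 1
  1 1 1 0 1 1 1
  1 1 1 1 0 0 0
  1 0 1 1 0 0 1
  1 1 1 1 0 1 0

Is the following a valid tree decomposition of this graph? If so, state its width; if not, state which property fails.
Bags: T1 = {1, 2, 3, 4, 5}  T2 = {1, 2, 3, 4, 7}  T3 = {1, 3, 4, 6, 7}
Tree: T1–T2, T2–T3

Yes; width 4.

Vertex coverage: the bags together contain {1, 2, 3, 4, 5, 6, 7}, the full vertex set. Edge coverage: each edge of G has both endpoints in at least one bag. Running intersection: for every vertex, the bags containing it form a connected subtree. All three properties hold, so this is a valid tree decomposition of width max|bag| − 1 = 4, and hence tw(G) ≤ 4.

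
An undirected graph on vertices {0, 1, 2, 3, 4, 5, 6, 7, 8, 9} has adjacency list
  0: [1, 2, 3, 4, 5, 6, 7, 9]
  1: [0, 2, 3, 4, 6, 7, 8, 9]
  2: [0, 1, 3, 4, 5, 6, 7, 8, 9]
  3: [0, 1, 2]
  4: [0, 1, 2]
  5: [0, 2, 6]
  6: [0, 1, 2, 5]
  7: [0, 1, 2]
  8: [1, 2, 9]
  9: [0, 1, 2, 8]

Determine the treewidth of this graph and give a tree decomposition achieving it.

Treewidth 3.
Bags: B1 = {0, 1, 2, 9}  B2 = {0, 1, 2, 3}  B3 = {0, 1, 2, 6}  B4 = {0, 2, 5, 6}  B5 = {0, 1, 2, 7}  B6 = {1, 2, 8, 9}  B7 = {0, 1, 2, 4}
Tree: B1–B2, B1–B3, B3–B4, B2–B5, B1–B6, B2–B7

Every bag has size at most 4, so the width is 4 − 1 = 3 and tw(G) ≤ 3. Conversely, {0, 1, 2, 3} is a clique of size 4, and the vertices of any clique must share a bag in every tree decomposition; so some bag has ≥ 4 vertices and tw(G) ≥ 3. Therefore the treewidth is 3.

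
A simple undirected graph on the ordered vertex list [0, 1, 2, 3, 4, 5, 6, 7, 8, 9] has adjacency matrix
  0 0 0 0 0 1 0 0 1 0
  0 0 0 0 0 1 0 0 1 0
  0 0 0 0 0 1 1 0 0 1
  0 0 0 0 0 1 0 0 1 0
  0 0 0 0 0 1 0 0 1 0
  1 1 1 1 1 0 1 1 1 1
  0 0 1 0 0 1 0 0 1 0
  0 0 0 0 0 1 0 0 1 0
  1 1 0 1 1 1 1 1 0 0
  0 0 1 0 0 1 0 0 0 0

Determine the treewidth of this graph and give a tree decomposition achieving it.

The largest bag has 3 vertices, giving width 2; this decomposition certifies tw(G) ≤ 2. Conversely, {0, 5, 8} is a clique of size 3, and the vertices of any clique must share a bag in every tree decomposition; so some bag has ≥ 3 vertices and tw(G) ≥ 2. Therefore the treewidth is 2.

Treewidth 2.
Bags: B1 = {5, 6, 8}  B2 = {3, 5, 8}  B3 = {2, 5, 6}  B4 = {0, 5, 8}  B5 = {1, 5, 8}  B6 = {5, 7, 8}  B7 = {4, 5, 8}  B8 = {2, 5, 9}
Tree: B1–B2, B1–B3, B2–B4, B1–B5, B4–B6, B6–B7, B3–B8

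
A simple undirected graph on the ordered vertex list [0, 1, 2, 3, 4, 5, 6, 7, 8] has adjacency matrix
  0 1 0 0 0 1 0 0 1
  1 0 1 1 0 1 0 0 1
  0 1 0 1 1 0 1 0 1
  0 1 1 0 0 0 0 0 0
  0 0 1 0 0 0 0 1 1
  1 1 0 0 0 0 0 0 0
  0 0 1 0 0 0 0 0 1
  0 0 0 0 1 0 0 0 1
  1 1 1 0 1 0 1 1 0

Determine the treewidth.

A width-2 tree decomposition is:
Bags: B1 = {2, 6, 8}  B2 = {1, 2, 8}  B3 = {0, 1, 8}  B4 = {0, 1, 5}  B5 = {2, 4, 8}  B6 = {1, 2, 3}  B7 = {4, 7, 8}
Tree: B1–B2, B2–B3, B3–B4, B2–B5, B2–B6, B5–B7
Each bag holds 3 vertices, so the decomposition has width 2, which upper-bounds the treewidth. Conversely, {0, 1, 8} is a clique of size 3, and the vertices of any clique must share a bag in every tree decomposition; so some bag has ≥ 3 vertices and tw(G) ≥ 2. Therefore the treewidth is 2.

2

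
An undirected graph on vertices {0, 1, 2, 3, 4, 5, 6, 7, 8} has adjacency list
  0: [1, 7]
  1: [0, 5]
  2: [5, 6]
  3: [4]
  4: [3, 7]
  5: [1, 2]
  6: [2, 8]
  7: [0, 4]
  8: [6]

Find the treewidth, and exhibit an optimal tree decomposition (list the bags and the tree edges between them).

Every bag has size at most 2, so the width is 2 − 1 = 1 and tw(G) ≤ 1. G has an edge, so its treewidth is at least 1. Therefore the treewidth is 1.

Treewidth 1.
Bags: B1 = {6, 8}  B2 = {2, 6}  B3 = {2, 5}  B4 = {1, 5}  B5 = {0, 1}  B6 = {0, 7}  B7 = {4, 7}  B8 = {3, 4}
Tree: B1–B2, B2–B3, B3–B4, B4–B5, B5–B6, B6–B7, B7–B8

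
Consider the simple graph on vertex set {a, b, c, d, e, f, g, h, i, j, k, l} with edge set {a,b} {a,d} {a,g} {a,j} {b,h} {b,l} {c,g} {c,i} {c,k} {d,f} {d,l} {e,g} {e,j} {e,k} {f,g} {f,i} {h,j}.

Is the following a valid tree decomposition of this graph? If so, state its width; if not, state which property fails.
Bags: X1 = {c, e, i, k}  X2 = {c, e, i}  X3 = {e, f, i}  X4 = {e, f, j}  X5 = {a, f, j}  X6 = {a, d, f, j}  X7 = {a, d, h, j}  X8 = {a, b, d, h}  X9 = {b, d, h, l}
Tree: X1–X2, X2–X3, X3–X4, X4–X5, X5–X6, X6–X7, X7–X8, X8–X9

No — vertex g appears in no bag.

A tree decomposition must satisfy three properties: every vertex lies in some bag; for every edge, both endpoints lie together in some bag; and for every vertex, the bags containing it form a connected subtree. Here vertex g appears in no bag, so the decomposition is invalid.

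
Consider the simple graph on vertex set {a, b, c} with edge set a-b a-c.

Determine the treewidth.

A width-1 tree decomposition is:
Bags: B1 = {a, b}  B2 = {a, c}
Tree: B1–B2
Each bag holds 2 vertices, so the decomposition has width 1, which upper-bounds the treewidth. Any graph with an edge has treewidth ≥ 1, and G has the edge b–a. The upper and lower bounds meet at 1, so that is the treewidth.

1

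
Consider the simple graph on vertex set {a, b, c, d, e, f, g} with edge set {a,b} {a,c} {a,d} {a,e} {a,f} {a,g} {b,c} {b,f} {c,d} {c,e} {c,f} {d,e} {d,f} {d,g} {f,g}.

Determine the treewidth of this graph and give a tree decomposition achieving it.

Treewidth 3.
One optimal decomposition is:
Bags: B1 = {a, c, d, f}  B2 = {a, d, f, g}  B3 = {a, b, c, f}  B4 = {a, c, d, e}
Tree: B1–B2, B1–B3, B1–B4

Every bag has size at most 4, so the width is 4 − 1 = 3 and tw(G) ≤ 3. For the lower bound, the 4 vertices {a, d, f, g} are pairwise adjacent, and any tree decomposition puts a clique entirely inside one bag — forcing width ≥ 3. Combining the bounds, tw(G) = 3.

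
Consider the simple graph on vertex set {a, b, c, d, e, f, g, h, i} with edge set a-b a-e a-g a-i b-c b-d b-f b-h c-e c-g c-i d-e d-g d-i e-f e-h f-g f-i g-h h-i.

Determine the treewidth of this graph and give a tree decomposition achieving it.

Each bag holds 5 vertices, so the decomposition has width 4, which upper-bounds the treewidth. For the lower bound: the 5 vertex sets {e,f}, {c,i}, {b,d}, {g}, {h} are disjoint, each induces a connected subgraph, and every pair is joined by at least one edge of G. Contracting each set to a single vertex therefore yields K_{5} as a minor, and since treewidth is minor-monotone, tw(G) ≥ tw(K_{5}) = 4. Hence tw(G) = 4 exactly.

Treewidth 4.
One such decomposition:
Bags: B1 = {b, e, f, g, i}  B2 = {b, c, e, g, i}  B3 = {b, d, e, g, i}  B4 = {b, e, g, h, i}  B5 = {a, b, e, g, i}
Tree: B1–B2, B2–B3, B3–B4, B4–B5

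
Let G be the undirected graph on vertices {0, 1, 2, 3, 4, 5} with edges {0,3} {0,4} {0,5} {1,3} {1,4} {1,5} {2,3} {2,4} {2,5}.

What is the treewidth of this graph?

3

A width-3 tree decomposition is:
Bags: B1 = {0, 1, 2, 5}  B2 = {0, 1, 2, 4}  B3 = {0, 1, 2, 3}
Tree: B1–B2, B2–B3
Each bag holds 4 vertices, so the decomposition has width 3, which upper-bounds the treewidth. For the lower bound: the 4 vertex sets {0,5}, {1,4}, {2}, {3} are disjoint, each induces a connected subgraph, and every pair is joined by at least one edge of G. Contracting each set to a single vertex therefore yields K_{4} as a minor, and since treewidth is minor-monotone, tw(G) ≥ tw(K_{4}) = 3. Hence tw(G) = 3 exactly.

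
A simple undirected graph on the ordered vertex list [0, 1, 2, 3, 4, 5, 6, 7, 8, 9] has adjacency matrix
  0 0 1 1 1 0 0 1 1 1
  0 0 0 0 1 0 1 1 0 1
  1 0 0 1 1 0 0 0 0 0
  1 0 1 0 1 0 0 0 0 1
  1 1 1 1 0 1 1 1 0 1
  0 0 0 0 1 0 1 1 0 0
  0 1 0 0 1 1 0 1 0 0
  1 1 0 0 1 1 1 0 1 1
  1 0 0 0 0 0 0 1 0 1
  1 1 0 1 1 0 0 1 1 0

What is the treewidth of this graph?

3

A width-3 tree decomposition is:
Bags: B1 = {1, 4, 7, 9}  B2 = {1, 4, 6, 7}  B3 = {0, 4, 7, 9}  B4 = {0, 3, 4, 9}  B5 = {0, 2, 3, 4}  B6 = {0, 7, 8, 9}  B7 = {4, 5, 6, 7}
Tree: B1–B2, B1–B3, B3–B4, B4–B5, B3–B6, B2–B7
Every bag has size at most 4, so the width is 4 − 1 = 3 and tw(G) ≤ 3. Conversely, {0, 7, 8, 9} is a clique of size 4, and the vertices of any clique must share a bag in every tree decomposition; so some bag has ≥ 4 vertices and tw(G) ≥ 3. Hence tw(G) = 3 exactly.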